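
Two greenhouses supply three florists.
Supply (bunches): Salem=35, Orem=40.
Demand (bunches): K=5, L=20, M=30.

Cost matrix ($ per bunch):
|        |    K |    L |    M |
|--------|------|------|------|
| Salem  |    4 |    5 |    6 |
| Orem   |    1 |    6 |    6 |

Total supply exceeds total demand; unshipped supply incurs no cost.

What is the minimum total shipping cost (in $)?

A cheapest plan:
  Salem–L: 20 × $5 = $100
  Salem–M: 15 × $6 = $90
  Orem–K: 5 × $1 = $5
  Orem–M: 15 × $6 = $90
Total = 100 + 90 + 5 + 90 = $285.

285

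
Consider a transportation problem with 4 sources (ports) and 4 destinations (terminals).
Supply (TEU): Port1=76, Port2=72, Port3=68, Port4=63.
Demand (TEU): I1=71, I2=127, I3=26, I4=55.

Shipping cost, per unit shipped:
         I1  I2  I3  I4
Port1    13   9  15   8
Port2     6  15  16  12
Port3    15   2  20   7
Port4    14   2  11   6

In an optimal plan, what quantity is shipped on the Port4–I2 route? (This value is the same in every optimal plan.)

59

Solving gives:
  Port1 to I3: 21 × 15 = 315
  Port1 to I4: 55 × 8 = 440
  Port2 to I1: 71 × 6 = 426
  Port2 to I3: 1 × 16 = 16
  Port3 to I2: 68 × 2 = 136
  Port4 to I2: 59 × 2 = 118
  Port4 to I3: 4 × 11 = 44
Total cost = 1495.
So Port4→I2 carries 59 TEU.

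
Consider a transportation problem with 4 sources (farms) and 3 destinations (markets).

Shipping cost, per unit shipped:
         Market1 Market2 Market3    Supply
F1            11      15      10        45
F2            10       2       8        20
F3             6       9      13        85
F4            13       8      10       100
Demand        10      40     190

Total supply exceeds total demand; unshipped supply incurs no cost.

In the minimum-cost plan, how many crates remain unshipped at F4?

0

Minimum-cost shipments:
  F1→Market3: 45 crates
  F2→Market2: 20 crates
  F3→Market1: 10 crates
  F3→Market2: 20 crates
  F3→Market3: 45 crates
  F4→Market3: 100 crates
Total cost = 2315.
F4 ships 100 of its 100, leaving 0.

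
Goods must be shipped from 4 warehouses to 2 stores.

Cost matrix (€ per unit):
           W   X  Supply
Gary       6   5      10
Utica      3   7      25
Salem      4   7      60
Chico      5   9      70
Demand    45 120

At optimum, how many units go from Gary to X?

The minimum-cost plan:
  Gary→X: 10 × €5 = €50
  Utica→X: 25 × €7 = €175
  Salem→X: 60 × €7 = €420
  Chico→W: 45 × €5 = €225
  Chico→X: 25 × €9 = €225
Total cost = €1095.
So Gary→X carries 10 units.

10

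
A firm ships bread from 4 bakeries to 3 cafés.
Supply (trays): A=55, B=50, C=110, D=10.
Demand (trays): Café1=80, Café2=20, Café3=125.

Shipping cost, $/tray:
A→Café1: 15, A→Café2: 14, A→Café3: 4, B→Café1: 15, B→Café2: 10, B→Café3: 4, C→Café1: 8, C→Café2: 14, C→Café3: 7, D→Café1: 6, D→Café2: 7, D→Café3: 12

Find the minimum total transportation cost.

1400

One minimum-cost allocation:
  A→Café3: 55 × $4 = $220
  B→Café2: 10 × $10 = $100
  B→Café3: 40 × $4 = $160
  C→Café1: 80 × $8 = $640
  C→Café3: 30 × $7 = $210
  D→Café2: 10 × $7 = $70
Total = 220 + 100 + 160 + 640 + 210 + 70 = $1400.
(Supply check: A ships 55; B ships 50; C ships 110; D ships 10.)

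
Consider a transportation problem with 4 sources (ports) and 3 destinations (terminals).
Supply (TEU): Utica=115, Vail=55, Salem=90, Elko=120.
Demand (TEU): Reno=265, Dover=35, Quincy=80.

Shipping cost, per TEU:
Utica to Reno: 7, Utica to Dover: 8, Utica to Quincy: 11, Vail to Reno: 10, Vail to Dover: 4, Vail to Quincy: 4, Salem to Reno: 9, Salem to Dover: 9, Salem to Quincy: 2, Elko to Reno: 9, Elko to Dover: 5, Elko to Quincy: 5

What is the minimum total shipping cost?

Optimal allocation:
  Utica->Reno: 115 × 7 = 805
  Vail->Reno: 20 × 10 = 200
  Vail->Dover: 35 × 4 = 140
  Salem->Reno: 10 × 9 = 90
  Salem->Quincy: 80 × 2 = 160
  Elko->Reno: 120 × 9 = 1080
Total = 805 + 200 + 140 + 90 + 160 + 1080 = 2475.

2475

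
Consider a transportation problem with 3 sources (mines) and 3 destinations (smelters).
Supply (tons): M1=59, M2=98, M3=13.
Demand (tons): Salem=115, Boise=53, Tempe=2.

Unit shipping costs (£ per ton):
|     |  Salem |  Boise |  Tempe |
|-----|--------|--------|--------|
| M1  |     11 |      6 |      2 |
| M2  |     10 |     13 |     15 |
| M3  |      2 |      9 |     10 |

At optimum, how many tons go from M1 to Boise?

Solving gives:
  M1→Salem: 4 × £11 = £44
  M1→Boise: 53 × £6 = £318
  M1→Tempe: 2 × £2 = £4
  M2→Salem: 98 × £10 = £980
  M3→Salem: 13 × £2 = £26
Total cost = £1372.
So M1→Boise carries 53 tons.

53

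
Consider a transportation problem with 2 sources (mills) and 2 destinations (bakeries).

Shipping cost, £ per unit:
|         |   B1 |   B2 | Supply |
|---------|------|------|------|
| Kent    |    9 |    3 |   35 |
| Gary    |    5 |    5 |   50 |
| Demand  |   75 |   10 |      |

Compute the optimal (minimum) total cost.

505

An optimal shipping plan:
  Kent–B1: 25 × £9 = £225
  Kent–B2: 10 × £3 = £30
  Gary–B1: 50 × £5 = £250
Total = 225 + 30 + 250 = £505.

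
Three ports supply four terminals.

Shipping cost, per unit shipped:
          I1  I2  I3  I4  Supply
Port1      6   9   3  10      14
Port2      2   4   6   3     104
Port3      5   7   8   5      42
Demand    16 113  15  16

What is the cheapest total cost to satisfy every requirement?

One minimum-cost allocation:
  Port1→I3: 14 × 3 = 42
  Port2→I2: 104 × 4 = 416
  Port3→I1: 16 × 5 = 80
  Port3→I2: 9 × 7 = 63
  Port3→I3: 1 × 8 = 8
  Port3→I4: 16 × 5 = 80
Total = 42 + 416 + 80 + 63 + 8 + 80 = 689.

689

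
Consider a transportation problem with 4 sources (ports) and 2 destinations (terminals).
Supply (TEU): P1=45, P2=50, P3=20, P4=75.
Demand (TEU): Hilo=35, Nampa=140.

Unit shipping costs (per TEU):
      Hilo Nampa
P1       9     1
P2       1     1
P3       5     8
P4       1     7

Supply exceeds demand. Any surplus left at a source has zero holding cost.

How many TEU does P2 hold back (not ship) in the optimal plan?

Minimum-cost shipments:
  P1–Nampa: 45 TEU
  P2–Nampa: 50 TEU
  P3–Nampa: 5 TEU
  P4–Hilo: 35 TEU
  P4–Nampa: 40 TEU
Total cost = 450.
P2 ships 50 of its 50, leaving 0.

0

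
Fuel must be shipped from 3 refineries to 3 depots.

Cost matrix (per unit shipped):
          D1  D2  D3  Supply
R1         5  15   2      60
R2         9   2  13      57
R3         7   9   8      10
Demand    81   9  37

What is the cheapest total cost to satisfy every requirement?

709

An optimal shipping plan:
  R1–D1: 23 × 5 = 115
  R1–D3: 37 × 2 = 74
  R2–D1: 48 × 9 = 432
  R2–D2: 9 × 2 = 18
  R3–D1: 10 × 7 = 70
Total = 115 + 74 + 432 + 18 + 70 = 709.
(Supply check: R1 ships 60; R2 ships 57; R3 ships 10.)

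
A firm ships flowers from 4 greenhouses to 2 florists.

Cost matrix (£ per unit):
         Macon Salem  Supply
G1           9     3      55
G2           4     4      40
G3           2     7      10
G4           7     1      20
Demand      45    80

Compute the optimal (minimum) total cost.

365

An optimal shipping plan:
  G1->Salem: 55 × £3 = £165
  G2->Macon: 35 × £4 = £140
  G2->Salem: 5 × £4 = £20
  G3->Macon: 10 × £2 = £20
  G4->Salem: 20 × £1 = £20
Total = 165 + 140 + 20 + 20 + 20 = £365.
(Supply check: G1 ships 55; G2 ships 40; G3 ships 10; G4 ships 20.)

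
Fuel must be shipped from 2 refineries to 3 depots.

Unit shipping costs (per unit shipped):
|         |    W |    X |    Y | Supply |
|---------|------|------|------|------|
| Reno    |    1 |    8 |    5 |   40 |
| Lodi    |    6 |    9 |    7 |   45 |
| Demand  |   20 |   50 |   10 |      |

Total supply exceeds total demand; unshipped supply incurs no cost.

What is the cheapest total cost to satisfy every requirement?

A cheapest plan:
  Reno to W: 20 kL
  Reno to X: 10 kL
  Reno to Y: 10 kL
  Lodi to X: 40 kL
Total cost = 510.
(Supply check: Reno ships 40; Lodi ships 40.)

510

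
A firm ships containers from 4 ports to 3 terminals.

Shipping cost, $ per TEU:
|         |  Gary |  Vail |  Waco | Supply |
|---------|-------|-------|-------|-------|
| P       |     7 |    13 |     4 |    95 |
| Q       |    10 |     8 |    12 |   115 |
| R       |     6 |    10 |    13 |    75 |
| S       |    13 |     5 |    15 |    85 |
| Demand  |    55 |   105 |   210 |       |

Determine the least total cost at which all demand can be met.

A cheapest plan:
  P→Waco: 95 × $4 = $380
  Q→Vail: 20 × $8 = $160
  Q→Waco: 95 × $12 = $1140
  R→Gary: 55 × $6 = $330
  R→Waco: 20 × $13 = $260
  S→Vail: 85 × $5 = $425
Total = 380 + 160 + 1140 + 330 + 260 + 425 = $2695.

2695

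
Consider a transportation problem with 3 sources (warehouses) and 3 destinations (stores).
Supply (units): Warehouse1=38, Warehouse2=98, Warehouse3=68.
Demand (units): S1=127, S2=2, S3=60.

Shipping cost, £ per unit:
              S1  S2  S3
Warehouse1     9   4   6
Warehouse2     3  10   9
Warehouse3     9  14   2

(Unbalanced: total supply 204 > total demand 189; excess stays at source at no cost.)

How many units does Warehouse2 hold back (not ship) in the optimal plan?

0

An optimal plan:
  Warehouse1→S1: 21 × £9 = £189
  Warehouse1→S2: 2 × £4 = £8
  Warehouse2→S1: 98 × £3 = £294
  Warehouse3→S1: 8 × £9 = £72
  Warehouse3→S3: 60 × £2 = £120
Total cost = £683.
Warehouse2 ships 98 of its 98, leaving 0.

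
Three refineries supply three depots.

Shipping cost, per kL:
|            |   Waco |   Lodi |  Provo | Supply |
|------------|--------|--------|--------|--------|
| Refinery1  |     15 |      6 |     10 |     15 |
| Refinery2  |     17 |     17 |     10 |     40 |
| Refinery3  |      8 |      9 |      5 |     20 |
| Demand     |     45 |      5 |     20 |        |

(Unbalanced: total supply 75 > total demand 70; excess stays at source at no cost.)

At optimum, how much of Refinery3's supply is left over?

Minimum-cost shipments:
  Refinery1->Waco: 10 × 15 = 150
  Refinery1->Lodi: 5 × 6 = 30
  Refinery2->Waco: 15 × 17 = 255
  Refinery2->Provo: 20 × 10 = 200
  Refinery3->Waco: 20 × 8 = 160
Total cost = 795.
Refinery3 ships 20 of its 20, leaving 0.

0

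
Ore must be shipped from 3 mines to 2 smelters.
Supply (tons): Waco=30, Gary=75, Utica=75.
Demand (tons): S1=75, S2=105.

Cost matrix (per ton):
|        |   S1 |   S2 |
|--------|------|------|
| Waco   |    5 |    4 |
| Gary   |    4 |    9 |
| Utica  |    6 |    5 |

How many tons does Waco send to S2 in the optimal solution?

30

The minimum-cost plan:
  Waco->S2: 30 × 4 = 120
  Gary->S1: 75 × 4 = 300
  Utica->S2: 75 × 5 = 375
Total cost = 795.
So Waco→S2 carries 30 tons.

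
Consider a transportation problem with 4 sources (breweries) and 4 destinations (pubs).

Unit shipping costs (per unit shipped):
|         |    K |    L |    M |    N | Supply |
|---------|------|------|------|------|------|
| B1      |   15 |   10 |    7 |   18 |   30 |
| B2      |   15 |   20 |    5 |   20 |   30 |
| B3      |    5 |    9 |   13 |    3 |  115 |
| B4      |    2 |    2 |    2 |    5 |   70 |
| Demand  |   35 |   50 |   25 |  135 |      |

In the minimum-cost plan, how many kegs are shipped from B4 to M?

0

Solving gives:
  B1 to L: 30 × 10 = 300
  B2 to K: 5 × 15 = 75
  B2 to M: 25 × 5 = 125
  B3 to N: 115 × 3 = 345
  B4 to K: 30 × 2 = 60
  B4 to L: 20 × 2 = 40
  B4 to N: 20 × 5 = 100
Total cost = 1045.
The route B4→M is not used.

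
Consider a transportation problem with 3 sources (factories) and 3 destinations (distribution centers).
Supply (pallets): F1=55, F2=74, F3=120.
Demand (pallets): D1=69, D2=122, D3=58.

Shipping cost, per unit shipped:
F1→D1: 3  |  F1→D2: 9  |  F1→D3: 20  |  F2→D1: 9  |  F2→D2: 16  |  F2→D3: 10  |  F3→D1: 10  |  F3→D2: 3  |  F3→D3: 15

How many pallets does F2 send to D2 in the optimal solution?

0

Solving gives:
  F1→D1: 53 × 3 = 159
  F1→D2: 2 × 9 = 18
  F2→D1: 16 × 9 = 144
  F2→D3: 58 × 10 = 580
  F3→D2: 120 × 3 = 360
Total cost = 1261.
The route F2→D2 is not used.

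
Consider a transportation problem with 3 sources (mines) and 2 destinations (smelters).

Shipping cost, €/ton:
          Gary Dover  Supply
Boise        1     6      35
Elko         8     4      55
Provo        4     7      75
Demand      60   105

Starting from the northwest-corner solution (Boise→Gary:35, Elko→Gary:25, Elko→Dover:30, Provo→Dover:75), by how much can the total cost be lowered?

Current plan cost = 35·1 + 25·8 + 30·4 + 75·7 = €880.
Optimal plan:
  Boise→Gary: 35 × €1 = €35
  Elko→Dover: 55 × €4 = €220
  Provo→Gary: 25 × €4 = €100
  Provo→Dover: 50 × €7 = €350
Optimal cost = €705.
Saving = 880 − 705 = €175.

175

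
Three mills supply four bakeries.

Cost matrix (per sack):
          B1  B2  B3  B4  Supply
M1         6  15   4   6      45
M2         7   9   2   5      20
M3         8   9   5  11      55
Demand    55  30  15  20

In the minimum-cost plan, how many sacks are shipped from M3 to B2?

30

The minimum-cost plan:
  M1–B1: 30 sacks
  M1–B4: 15 sacks
  M2–B3: 15 sacks
  M2–B4: 5 sacks
  M3–B1: 25 sacks
  M3–B2: 30 sacks
Total cost = 795.
So M3→B2 carries 30 sacks.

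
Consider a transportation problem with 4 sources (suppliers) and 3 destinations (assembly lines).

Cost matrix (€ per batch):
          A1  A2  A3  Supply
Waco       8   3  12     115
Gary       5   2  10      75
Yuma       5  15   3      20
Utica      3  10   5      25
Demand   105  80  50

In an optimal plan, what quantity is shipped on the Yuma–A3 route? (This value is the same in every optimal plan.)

Optimal shipments:
  Waco–A1: 30 × €8 = €240
  Waco–A2: 80 × €3 = €240
  Waco–A3: 5 × €12 = €60
  Gary–A1: 75 × €5 = €375
  Yuma–A3: 20 × €3 = €60
  Utica–A3: 25 × €5 = €125
Total cost = €1100.
So Yuma→A3 carries 20 batches.

20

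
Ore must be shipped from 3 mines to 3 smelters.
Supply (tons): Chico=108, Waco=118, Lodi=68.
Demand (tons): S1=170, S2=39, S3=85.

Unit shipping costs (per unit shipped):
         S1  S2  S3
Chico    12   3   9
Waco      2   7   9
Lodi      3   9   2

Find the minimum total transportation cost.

1162

Optimal allocation:
  Chico to S2: 39 × 3 = 117
  Chico to S3: 69 × 9 = 621
  Waco to S1: 118 × 2 = 236
  Lodi to S1: 52 × 3 = 156
  Lodi to S3: 16 × 2 = 32
Total = 117 + 621 + 236 + 156 + 32 = 1162.
(Supply check: Chico ships 108; Waco ships 118; Lodi ships 68.)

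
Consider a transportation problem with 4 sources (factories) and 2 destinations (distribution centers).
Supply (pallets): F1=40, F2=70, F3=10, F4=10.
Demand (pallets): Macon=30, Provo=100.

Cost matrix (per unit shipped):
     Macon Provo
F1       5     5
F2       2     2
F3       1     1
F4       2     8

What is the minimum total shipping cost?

A cheapest plan:
  F1 to Macon: 20 × 5 = 100
  F1 to Provo: 20 × 5 = 100
  F2 to Provo: 70 × 2 = 140
  F3 to Provo: 10 × 1 = 10
  F4 to Macon: 10 × 2 = 20
Total = 100 + 100 + 140 + 10 + 20 = 370.

370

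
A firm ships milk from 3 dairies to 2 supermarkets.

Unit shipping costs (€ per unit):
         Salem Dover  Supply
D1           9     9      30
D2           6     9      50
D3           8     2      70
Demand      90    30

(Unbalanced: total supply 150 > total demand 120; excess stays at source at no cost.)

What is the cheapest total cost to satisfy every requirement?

680

Optimal allocation:
  D2 to Salem: 50 crates
  D3 to Salem: 40 crates
  D3 to Dover: 30 crates
Total cost = €680.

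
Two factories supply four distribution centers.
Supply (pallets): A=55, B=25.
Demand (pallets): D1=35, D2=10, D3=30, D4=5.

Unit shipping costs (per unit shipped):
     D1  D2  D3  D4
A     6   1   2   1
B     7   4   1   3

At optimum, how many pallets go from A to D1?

Optimal shipments:
  A–D1: 35 × 6 = 210
  A–D2: 10 × 1 = 10
  A–D3: 5 × 2 = 10
  A–D4: 5 × 1 = 5
  B–D3: 25 × 1 = 25
Total cost = 260.
So A→D1 carries 35 pallets.

35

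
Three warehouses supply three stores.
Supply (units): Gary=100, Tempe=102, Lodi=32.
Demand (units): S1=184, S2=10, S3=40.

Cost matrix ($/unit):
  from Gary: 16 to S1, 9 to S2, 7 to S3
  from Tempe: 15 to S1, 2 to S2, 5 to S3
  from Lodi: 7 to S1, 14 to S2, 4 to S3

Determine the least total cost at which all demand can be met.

Optimal allocation:
  Gary→S1: 100 × $16 = $1600
  Tempe→S1: 52 × $15 = $780
  Tempe→S2: 10 × $2 = $20
  Tempe→S3: 40 × $5 = $200
  Lodi→S1: 32 × $7 = $224
Total = 1600 + 780 + 20 + 200 + 224 = $2824.
(Supply check: Gary ships 100; Tempe ships 102; Lodi ships 32.)

2824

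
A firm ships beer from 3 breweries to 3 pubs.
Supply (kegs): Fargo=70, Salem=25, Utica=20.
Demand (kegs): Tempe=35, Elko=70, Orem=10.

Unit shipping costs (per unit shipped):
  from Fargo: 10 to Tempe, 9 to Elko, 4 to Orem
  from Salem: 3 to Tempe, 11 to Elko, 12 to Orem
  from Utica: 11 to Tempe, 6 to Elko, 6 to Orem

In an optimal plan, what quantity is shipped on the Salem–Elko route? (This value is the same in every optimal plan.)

0

Optimal shipments:
  Fargo->Tempe: 10 × 10 = 100
  Fargo->Elko: 50 × 9 = 450
  Fargo->Orem: 10 × 4 = 40
  Salem->Tempe: 25 × 3 = 75
  Utica->Elko: 20 × 6 = 120
Total cost = 785.
The route Salem→Elko is not used.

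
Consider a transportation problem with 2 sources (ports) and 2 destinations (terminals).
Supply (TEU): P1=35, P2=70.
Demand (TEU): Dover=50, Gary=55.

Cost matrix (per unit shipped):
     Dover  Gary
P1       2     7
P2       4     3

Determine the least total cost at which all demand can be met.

One minimum-cost allocation:
  P1->Dover: 35 × 2 = 70
  P2->Dover: 15 × 4 = 60
  P2->Gary: 55 × 3 = 165
Total = 70 + 60 + 165 = 295.

295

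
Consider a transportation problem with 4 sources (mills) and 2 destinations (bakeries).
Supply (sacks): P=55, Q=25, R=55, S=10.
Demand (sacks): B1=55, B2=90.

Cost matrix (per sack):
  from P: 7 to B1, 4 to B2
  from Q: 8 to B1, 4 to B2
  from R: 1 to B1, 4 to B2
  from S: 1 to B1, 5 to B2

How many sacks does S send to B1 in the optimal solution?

10

The minimum-cost plan:
  P→B2: 55 sacks
  Q→B2: 25 sacks
  R→B1: 45 sacks
  R→B2: 10 sacks
  S→B1: 10 sacks
Total cost = 415.
So S→B1 carries 10 sacks.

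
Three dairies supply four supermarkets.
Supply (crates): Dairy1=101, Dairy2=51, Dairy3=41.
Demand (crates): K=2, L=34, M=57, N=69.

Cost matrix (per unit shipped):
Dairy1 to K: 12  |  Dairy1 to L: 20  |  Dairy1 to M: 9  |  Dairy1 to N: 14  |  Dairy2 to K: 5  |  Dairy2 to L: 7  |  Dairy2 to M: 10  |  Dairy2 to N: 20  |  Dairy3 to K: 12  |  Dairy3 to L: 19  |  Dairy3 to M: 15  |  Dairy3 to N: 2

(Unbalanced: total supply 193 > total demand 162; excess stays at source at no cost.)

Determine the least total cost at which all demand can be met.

1235

A cheapest plan:
  Dairy1->M: 57 × 9 = 513
  Dairy1->N: 28 × 14 = 392
  Dairy2->K: 2 × 5 = 10
  Dairy2->L: 34 × 7 = 238
  Dairy3->N: 41 × 2 = 82
Total = 513 + 392 + 10 + 238 + 82 = 1235.
(Supply check: Dairy1 ships 85; Dairy2 ships 36; Dairy3 ships 41.)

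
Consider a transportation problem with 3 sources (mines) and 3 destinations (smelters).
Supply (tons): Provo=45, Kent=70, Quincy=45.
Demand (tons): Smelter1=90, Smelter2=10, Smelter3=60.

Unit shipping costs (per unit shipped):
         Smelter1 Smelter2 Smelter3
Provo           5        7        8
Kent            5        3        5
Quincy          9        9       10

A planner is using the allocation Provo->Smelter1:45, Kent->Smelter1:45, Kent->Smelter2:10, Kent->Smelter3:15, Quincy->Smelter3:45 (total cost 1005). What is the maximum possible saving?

45

Current plan cost = 45·5 + 45·5 + 10·3 + 15·5 + 45·10 = 1005.
Optimal plan:
  Provo–Smelter1: 45 × 5 = 225
  Kent–Smelter2: 10 × 3 = 30
  Kent–Smelter3: 60 × 5 = 300
  Quincy–Smelter1: 45 × 9 = 405
Optimal cost = 960.
Saving = 1005 − 960 = 45.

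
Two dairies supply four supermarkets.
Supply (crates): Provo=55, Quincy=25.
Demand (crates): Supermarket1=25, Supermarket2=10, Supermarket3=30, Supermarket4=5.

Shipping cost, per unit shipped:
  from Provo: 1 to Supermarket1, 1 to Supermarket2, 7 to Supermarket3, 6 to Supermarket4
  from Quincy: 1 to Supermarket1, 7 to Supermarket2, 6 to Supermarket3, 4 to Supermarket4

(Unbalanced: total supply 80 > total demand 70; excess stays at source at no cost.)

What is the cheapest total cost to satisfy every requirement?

245

Optimal allocation:
  Provo→Supermarket1: 25 crates
  Provo→Supermarket2: 10 crates
  Provo→Supermarket3: 10 crates
  Quincy→Supermarket3: 20 crates
  Quincy→Supermarket4: 5 crates
Total cost = 245.
(Supply check: Provo ships 45; Quincy ships 25.)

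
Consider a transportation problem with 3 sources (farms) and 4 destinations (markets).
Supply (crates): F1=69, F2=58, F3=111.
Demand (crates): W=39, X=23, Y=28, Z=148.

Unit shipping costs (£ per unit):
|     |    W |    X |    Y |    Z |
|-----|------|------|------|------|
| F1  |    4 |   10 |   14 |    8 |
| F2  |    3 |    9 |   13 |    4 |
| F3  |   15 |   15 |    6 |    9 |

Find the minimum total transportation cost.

A cheapest plan:
  F1–W: 39 × £4 = £156
  F1–X: 23 × £10 = £230
  F1–Z: 7 × £8 = £56
  F2–Z: 58 × £4 = £232
  F3–Y: 28 × £6 = £168
  F3–Z: 83 × £9 = £747
Total = 156 + 230 + 56 + 232 + 168 + 747 = £1589.

1589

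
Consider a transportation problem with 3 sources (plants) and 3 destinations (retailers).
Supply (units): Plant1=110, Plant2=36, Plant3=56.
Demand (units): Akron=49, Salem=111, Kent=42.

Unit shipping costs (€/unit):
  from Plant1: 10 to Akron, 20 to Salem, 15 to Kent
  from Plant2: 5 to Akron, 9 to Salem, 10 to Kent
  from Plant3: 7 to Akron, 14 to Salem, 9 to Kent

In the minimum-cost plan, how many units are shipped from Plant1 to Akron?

49

The minimum-cost plan:
  Plant1->Akron: 49 × €10 = €490
  Plant1->Salem: 19 × €20 = €380
  Plant1->Kent: 42 × €15 = €630
  Plant2->Salem: 36 × €9 = €324
  Plant3->Salem: 56 × €14 = €784
Total cost = €2608.
So Plant1→Akron carries 49 units.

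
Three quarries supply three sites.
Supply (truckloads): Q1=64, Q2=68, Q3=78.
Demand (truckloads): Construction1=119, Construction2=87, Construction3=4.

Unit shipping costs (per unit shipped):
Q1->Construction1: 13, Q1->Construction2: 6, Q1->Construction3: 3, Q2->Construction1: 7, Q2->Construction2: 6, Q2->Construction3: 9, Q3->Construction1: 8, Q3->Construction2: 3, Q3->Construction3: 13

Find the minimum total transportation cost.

One minimum-cost allocation:
  Q1 to Construction2: 60 truckloads
  Q1 to Construction3: 4 truckloads
  Q2 to Construction1: 68 truckloads
  Q3 to Construction1: 51 truckloads
  Q3 to Construction2: 27 truckloads
Total cost = 1337.
(Supply check: Q1 ships 64; Q2 ships 68; Q3 ships 78.)

1337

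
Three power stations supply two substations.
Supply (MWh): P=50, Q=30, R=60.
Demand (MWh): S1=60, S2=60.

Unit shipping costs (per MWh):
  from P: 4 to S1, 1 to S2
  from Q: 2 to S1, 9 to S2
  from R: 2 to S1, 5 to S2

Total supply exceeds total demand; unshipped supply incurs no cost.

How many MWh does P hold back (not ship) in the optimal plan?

0

An optimal plan:
  P–S2: 50 × 1 = 50
  Q–S1: 10 × 2 = 20
  R–S1: 50 × 2 = 100
  R–S2: 10 × 5 = 50
Total cost = 220.
P ships 50 of its 50, leaving 0.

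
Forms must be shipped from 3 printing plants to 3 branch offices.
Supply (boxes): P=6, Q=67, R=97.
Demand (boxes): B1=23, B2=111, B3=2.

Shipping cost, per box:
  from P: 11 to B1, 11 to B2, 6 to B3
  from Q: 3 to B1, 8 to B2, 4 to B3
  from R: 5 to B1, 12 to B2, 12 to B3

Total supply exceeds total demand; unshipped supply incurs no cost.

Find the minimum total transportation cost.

One minimum-cost allocation:
  P->B2: 4 × 11 = 44
  P->B3: 2 × 6 = 12
  Q->B2: 67 × 8 = 536
  R->B1: 23 × 5 = 115
  R->B2: 40 × 12 = 480
Total = 44 + 12 + 536 + 115 + 480 = 1187.
(Supply check: P ships 6; Q ships 67; R ships 63.)

1187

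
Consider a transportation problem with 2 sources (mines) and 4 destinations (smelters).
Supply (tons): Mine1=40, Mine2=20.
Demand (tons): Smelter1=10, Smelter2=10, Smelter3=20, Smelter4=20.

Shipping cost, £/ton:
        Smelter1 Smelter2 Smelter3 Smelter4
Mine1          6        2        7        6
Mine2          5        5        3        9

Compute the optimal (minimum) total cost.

260

A cheapest plan:
  Mine1 to Smelter1: 10 × £6 = £60
  Mine1 to Smelter2: 10 × £2 = £20
  Mine1 to Smelter4: 20 × £6 = £120
  Mine2 to Smelter3: 20 × £3 = £60
Total = 60 + 20 + 120 + 60 = £260.
(Supply check: Mine1 ships 40; Mine2 ships 20.)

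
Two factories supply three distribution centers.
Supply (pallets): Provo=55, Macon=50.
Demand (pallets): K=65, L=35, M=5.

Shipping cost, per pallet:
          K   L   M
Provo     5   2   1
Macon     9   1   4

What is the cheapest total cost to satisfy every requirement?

One minimum-cost allocation:
  Provo to K: 55 × 5 = 275
  Macon to K: 10 × 9 = 90
  Macon to L: 35 × 1 = 35
  Macon to M: 5 × 4 = 20
Total = 275 + 90 + 35 + 20 = 420.

420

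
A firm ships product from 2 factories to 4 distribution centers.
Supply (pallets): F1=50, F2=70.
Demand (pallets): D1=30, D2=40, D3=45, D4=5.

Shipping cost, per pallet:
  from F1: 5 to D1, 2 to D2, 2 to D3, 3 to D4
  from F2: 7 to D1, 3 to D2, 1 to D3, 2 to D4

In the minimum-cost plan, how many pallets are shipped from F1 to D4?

0

Optimal shipments:
  F1->D1: 30 pallets
  F1->D2: 20 pallets
  F2->D2: 20 pallets
  F2->D3: 45 pallets
  F2->D4: 5 pallets
Total cost = 305.
The route F1→D4 is not used.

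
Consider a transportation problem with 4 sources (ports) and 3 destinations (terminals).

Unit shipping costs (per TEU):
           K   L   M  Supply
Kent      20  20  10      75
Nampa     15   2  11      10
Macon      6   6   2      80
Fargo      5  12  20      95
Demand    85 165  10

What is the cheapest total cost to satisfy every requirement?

2445

A cheapest plan:
  Kent→L: 65 × 20 = 1300
  Kent→M: 10 × 10 = 100
  Nampa→L: 10 × 2 = 20
  Macon→L: 80 × 6 = 480
  Fargo→K: 85 × 5 = 425
  Fargo→L: 10 × 12 = 120
Total = 1300 + 100 + 20 + 480 + 425 + 120 = 2445.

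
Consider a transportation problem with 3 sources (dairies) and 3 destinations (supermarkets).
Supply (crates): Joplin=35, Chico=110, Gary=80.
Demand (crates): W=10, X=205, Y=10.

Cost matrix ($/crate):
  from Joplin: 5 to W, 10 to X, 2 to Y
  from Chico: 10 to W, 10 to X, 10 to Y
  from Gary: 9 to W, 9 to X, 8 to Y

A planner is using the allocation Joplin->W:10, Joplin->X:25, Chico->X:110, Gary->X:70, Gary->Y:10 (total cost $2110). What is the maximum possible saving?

70

Current plan cost = 10·5 + 25·10 + 110·10 + 70·9 + 10·8 = $2110.
Optimal plan:
  Joplin to W: 10 × $5 = $50
  Joplin to X: 15 × $10 = $150
  Joplin to Y: 10 × $2 = $20
  Chico to X: 110 × $10 = $1100
  Gary to X: 80 × $9 = $720
Optimal cost = $2040.
Saving = 2110 − 2040 = $70.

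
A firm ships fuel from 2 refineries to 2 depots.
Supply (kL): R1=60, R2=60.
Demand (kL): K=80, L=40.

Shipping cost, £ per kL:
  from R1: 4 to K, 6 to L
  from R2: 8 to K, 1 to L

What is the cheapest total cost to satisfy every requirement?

440

One minimum-cost allocation:
  R1→K: 60 × £4 = £240
  R2→K: 20 × £8 = £160
  R2→L: 40 × £1 = £40
Total = 240 + 160 + 40 = £440.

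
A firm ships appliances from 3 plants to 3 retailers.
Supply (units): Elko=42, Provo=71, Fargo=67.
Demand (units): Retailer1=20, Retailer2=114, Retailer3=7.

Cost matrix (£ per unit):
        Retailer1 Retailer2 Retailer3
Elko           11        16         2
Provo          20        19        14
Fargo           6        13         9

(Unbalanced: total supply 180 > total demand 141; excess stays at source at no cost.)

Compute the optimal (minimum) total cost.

A cheapest plan:
  Elko–Retailer2: 35 × £16 = £560
  Elko–Retailer3: 7 × £2 = £14
  Provo–Retailer2: 32 × £19 = £608
  Fargo–Retailer1: 20 × £6 = £120
  Fargo–Retailer2: 47 × £13 = £611
Total = 560 + 14 + 608 + 120 + 611 = £1913.
(Supply check: Elko ships 42; Provo ships 32; Fargo ships 67.)

1913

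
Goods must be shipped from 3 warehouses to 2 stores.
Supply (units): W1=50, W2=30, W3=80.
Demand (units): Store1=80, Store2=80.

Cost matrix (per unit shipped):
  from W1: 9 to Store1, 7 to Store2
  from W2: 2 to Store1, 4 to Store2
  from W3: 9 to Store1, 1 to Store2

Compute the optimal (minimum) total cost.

590

An optimal shipping plan:
  W1–Store1: 50 × 9 = 450
  W2–Store1: 30 × 2 = 60
  W3–Store2: 80 × 1 = 80
Total = 450 + 60 + 80 = 590.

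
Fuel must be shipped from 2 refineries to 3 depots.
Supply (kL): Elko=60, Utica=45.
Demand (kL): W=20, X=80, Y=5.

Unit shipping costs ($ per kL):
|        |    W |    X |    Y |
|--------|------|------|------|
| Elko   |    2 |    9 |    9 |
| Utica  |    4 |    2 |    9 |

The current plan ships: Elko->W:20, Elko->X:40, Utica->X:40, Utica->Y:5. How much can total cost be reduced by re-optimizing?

35

Current plan cost = 20·2 + 40·9 + 40·2 + 5·9 = $525.
Optimal plan:
  Elko–W: 20 × $2 = $40
  Elko–X: 35 × $9 = $315
  Elko–Y: 5 × $9 = $45
  Utica–X: 45 × $2 = $90
Optimal cost = $490.
Saving = 525 − 490 = $35.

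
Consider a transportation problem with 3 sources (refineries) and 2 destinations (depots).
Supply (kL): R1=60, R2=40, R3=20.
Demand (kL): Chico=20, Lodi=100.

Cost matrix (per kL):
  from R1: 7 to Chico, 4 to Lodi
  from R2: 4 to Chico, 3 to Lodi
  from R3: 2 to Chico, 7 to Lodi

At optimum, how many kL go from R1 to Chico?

0

Solving gives:
  R1–Lodi: 60 × 4 = 240
  R2–Lodi: 40 × 3 = 120
  R3–Chico: 20 × 2 = 40
Total cost = 400.
The route R1→Chico is not used.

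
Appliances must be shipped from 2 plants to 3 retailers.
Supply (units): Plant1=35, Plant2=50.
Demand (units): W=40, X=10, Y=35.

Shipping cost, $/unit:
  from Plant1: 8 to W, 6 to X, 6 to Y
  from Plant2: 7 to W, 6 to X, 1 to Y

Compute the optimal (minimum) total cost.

400

A cheapest plan:
  Plant1 to W: 25 × $8 = $200
  Plant1 to X: 10 × $6 = $60
  Plant2 to W: 15 × $7 = $105
  Plant2 to Y: 35 × $1 = $35
Total = 200 + 60 + 105 + 35 = $400.
(Supply check: Plant1 ships 35; Plant2 ships 50.)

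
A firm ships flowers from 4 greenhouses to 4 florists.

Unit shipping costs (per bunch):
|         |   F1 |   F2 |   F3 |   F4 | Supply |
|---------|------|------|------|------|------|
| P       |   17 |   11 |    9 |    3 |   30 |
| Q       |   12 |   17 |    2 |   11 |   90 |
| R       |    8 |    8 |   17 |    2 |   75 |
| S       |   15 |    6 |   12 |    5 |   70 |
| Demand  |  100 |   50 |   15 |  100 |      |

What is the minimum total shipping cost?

One minimum-cost allocation:
  P to F4: 30 × 3 = 90
  Q to F1: 75 × 12 = 900
  Q to F3: 15 × 2 = 30
  R to F1: 25 × 8 = 200
  R to F4: 50 × 2 = 100
  S to F2: 50 × 6 = 300
  S to F4: 20 × 5 = 100
Total = 90 + 900 + 30 + 200 + 100 + 300 + 100 = 1720.
(Supply check: P ships 30; Q ships 90; R ships 75; S ships 70.)

1720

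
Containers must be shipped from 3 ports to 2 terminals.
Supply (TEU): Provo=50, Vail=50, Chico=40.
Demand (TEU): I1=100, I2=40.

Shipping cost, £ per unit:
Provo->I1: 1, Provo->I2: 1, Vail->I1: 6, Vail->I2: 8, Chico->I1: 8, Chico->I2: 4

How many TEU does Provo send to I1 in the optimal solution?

Optimal shipments:
  Provo–I1: 50 × £1 = £50
  Vail–I1: 50 × £6 = £300
  Chico–I2: 40 × £4 = £160
Total cost = £510.
So Provo→I1 carries 50 TEU.

50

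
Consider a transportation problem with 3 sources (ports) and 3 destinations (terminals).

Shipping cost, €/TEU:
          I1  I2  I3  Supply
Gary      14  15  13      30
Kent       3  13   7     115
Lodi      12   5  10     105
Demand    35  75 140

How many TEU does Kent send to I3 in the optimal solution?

80

Solving gives:
  Gary–I3: 30 × €13 = €390
  Kent–I1: 35 × €3 = €105
  Kent–I3: 80 × €7 = €560
  Lodi–I2: 75 × €5 = €375
  Lodi–I3: 30 × €10 = €300
Total cost = €1730.
So Kent→I3 carries 80 TEU.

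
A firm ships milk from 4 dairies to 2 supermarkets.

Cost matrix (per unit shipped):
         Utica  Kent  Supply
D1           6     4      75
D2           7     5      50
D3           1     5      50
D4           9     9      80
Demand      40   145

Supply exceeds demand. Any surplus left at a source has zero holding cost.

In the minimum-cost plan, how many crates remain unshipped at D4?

70

Minimum-cost shipments:
  D1→Kent: 75 × 4 = 300
  D2→Kent: 50 × 5 = 250
  D3→Utica: 40 × 1 = 40
  D3→Kent: 10 × 5 = 50
  D4→Kent: 10 × 9 = 90
Total cost = 730.
D4 ships 10 of its 80, leaving 70.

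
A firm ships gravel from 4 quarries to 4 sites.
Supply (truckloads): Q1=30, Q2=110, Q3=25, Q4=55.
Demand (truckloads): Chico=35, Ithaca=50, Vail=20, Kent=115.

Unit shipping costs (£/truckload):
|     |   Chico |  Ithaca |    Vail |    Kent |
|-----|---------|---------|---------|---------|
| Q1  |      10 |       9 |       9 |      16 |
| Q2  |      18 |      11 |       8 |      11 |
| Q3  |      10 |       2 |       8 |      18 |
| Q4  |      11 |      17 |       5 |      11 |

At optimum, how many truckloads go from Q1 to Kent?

The minimum-cost plan:
  Q1->Chico: 5 × £10 = £50
  Q1->Ithaca: 25 × £9 = £225
  Q2->Kent: 110 × £11 = £1210
  Q3->Ithaca: 25 × £2 = £50
  Q4->Chico: 30 × £11 = £330
  Q4->Vail: 20 × £5 = £100
  Q4->Kent: 5 × £11 = £55
Total cost = £2020.
The route Q1→Kent is not used.

0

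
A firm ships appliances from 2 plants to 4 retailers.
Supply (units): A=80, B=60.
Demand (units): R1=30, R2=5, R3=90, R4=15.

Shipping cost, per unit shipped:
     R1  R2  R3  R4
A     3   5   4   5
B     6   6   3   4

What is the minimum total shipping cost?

An optimal shipping plan:
  A->R1: 30 × 3 = 90
  A->R2: 5 × 5 = 25
  A->R3: 30 × 4 = 120
  A->R4: 15 × 5 = 75
  B->R3: 60 × 3 = 180
Total = 90 + 25 + 120 + 75 + 180 = 490.

490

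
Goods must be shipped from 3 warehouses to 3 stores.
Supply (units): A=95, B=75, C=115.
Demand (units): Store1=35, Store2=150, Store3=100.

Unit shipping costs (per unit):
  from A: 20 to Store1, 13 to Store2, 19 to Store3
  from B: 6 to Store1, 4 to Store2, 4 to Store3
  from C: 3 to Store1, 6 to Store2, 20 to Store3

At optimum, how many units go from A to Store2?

70

Optimal shipments:
  A–Store2: 70 × 13 = 910
  A–Store3: 25 × 19 = 475
  B–Store3: 75 × 4 = 300
  C–Store1: 35 × 3 = 105
  C–Store2: 80 × 6 = 480
Total cost = 2270.
So A→Store2 carries 70 units.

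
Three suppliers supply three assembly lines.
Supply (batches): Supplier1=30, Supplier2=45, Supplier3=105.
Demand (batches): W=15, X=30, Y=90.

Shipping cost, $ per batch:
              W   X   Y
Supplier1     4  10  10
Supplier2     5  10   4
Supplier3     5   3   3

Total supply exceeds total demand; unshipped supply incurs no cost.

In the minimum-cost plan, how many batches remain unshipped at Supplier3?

Minimum-cost shipments:
  Supplier1->W: 15 × $4 = $60
  Supplier2->Y: 15 × $4 = $60
  Supplier3->X: 30 × $3 = $90
  Supplier3->Y: 75 × $3 = $225
Total cost = $435.
Supplier3 ships 105 of its 105, leaving 0.

0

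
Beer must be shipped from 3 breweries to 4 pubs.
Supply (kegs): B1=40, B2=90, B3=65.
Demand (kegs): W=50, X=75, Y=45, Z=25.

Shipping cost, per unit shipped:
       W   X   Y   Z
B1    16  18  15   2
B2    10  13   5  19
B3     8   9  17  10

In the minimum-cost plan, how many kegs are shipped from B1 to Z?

Optimal shipments:
  B1 to W: 5 × 16 = 80
  B1 to X: 10 × 18 = 180
  B1 to Z: 25 × 2 = 50
  B2 to W: 45 × 10 = 450
  B2 to Y: 45 × 5 = 225
  B3 to X: 65 × 9 = 585
Total cost = 1570.
So B1→Z carries 25 kegs.

25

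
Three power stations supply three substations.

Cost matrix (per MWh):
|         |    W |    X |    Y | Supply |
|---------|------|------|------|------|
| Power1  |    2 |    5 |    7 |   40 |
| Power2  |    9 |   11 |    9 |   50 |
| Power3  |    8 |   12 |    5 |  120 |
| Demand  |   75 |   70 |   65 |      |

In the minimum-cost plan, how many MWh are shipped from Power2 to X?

50

Optimal shipments:
  Power1 to W: 20 MWh
  Power1 to X: 20 MWh
  Power2 to X: 50 MWh
  Power3 to W: 55 MWh
  Power3 to Y: 65 MWh
Total cost = 1455.
So Power2→X carries 50 MWh.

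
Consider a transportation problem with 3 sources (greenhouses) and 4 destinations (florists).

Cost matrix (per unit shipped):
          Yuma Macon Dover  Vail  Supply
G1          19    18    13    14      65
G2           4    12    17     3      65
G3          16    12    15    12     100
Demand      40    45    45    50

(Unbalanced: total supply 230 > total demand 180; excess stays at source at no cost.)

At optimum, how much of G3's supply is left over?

Minimum-cost shipments:
  G1->Dover: 45 bunches
  G2->Yuma: 40 bunches
  G2->Vail: 25 bunches
  G3->Macon: 45 bunches
  G3->Vail: 25 bunches
Total cost = 1660.
G3 ships 70 of its 100, leaving 30.

30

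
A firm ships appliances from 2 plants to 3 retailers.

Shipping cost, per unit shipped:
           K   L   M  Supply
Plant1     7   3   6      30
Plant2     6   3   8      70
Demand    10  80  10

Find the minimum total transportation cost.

An optimal shipping plan:
  Plant1→L: 20 × 3 = 60
  Plant1→M: 10 × 6 = 60
  Plant2→K: 10 × 6 = 60
  Plant2→L: 60 × 3 = 180
Total = 60 + 60 + 60 + 180 = 360.

360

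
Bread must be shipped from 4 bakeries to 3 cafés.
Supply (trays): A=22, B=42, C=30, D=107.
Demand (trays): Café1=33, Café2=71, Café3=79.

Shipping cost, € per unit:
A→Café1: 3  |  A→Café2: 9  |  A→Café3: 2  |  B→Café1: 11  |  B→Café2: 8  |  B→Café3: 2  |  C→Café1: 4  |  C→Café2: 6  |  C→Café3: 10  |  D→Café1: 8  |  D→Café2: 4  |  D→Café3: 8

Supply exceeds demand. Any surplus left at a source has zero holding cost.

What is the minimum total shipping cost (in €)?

Optimal allocation:
  A→Café3: 22 trays
  B→Café3: 42 trays
  C→Café1: 30 trays
  D→Café1: 3 trays
  D→Café2: 71 trays
  D→Café3: 15 trays
Total cost = €676.
(Supply check: A ships 22; B ships 42; C ships 30; D ships 89.)

676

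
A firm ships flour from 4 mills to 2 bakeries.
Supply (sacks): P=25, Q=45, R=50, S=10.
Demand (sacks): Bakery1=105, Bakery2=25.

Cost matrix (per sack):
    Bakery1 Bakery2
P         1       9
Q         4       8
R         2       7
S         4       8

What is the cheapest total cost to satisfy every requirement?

445

An optimal shipping plan:
  P to Bakery1: 25 sacks
  Q to Bakery1: 20 sacks
  Q to Bakery2: 25 sacks
  R to Bakery1: 50 sacks
  S to Bakery1: 10 sacks
Total cost = 445.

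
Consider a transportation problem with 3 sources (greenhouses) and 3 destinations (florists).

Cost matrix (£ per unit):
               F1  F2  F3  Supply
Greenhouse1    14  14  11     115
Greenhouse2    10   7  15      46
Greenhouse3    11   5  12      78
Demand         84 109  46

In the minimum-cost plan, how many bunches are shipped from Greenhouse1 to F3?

46

Optimal shipments:
  Greenhouse1->F1: 69 × £14 = £966
  Greenhouse1->F3: 46 × £11 = £506
  Greenhouse2->F1: 15 × £10 = £150
  Greenhouse2->F2: 31 × £7 = £217
  Greenhouse3->F2: 78 × £5 = £390
Total cost = £2229.
So Greenhouse1→F3 carries 46 bunches.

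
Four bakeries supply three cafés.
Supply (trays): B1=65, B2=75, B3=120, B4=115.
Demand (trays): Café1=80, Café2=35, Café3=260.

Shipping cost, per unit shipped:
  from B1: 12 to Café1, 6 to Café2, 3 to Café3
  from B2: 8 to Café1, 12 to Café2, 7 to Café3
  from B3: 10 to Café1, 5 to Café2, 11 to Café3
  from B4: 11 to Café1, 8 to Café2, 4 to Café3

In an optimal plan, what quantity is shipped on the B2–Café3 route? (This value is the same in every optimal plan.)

Solving gives:
  B1->Café3: 65 × 3 = 195
  B2->Café3: 75 × 7 = 525
  B3->Café1: 80 × 10 = 800
  B3->Café2: 35 × 5 = 175
  B3->Café3: 5 × 11 = 55
  B4->Café3: 115 × 4 = 460
Total cost = 2210.
So B2→Café3 carries 75 trays.

75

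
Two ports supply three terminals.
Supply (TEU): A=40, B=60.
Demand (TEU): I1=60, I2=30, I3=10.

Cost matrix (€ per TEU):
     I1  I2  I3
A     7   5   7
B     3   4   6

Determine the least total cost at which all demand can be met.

400

One minimum-cost allocation:
  A->I2: 30 × €5 = €150
  A->I3: 10 × €7 = €70
  B->I1: 60 × €3 = €180
Total = 150 + 70 + 180 = €400.
(Supply check: A ships 40; B ships 60.)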